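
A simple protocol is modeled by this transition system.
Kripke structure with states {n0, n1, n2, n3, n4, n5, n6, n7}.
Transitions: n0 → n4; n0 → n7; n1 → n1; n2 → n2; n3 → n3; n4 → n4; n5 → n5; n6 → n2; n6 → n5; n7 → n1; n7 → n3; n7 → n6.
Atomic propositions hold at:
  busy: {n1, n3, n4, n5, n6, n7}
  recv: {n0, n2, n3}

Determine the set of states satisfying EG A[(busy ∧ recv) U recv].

{n2, n3}

Sat(busy ∧ recv) = {n3}
A[(busy ∧ recv) U recv]: least fixpoint, start Z0 = Sat(recv) = {n0, n2, n3}, add states in Sat(busy ∧ recv) with every successor in Z. Already a fixed point.
Sat(A[(busy ∧ recv) U recv]) = {n0, n2, n3}
EG A[(busy ∧ recv) U recv]: greatest fixpoint, start Z0 = {n0, n2, n3}, keep only states in Sat with some successor in Z. Z1 = {n2, n3}; fixed.
Sat(EG A[(busy ∧ recv) U recv]) = {n2, n3}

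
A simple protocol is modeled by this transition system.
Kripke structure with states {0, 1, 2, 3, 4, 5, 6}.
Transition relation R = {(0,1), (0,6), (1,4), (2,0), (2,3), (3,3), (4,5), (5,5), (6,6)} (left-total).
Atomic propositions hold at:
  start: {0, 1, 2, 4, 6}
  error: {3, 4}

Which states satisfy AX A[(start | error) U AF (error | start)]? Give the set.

{0, 1, 2, 3, 6}

Sat(start | error) = {0, 1, 2, 3, 4, 6}
Sat(error | start) = {0, 1, 2, 3, 4, 6}
AF (error | start): least fixpoint, start Z0 = {0, 1, 2, 3, 4, 6}, add states with every successor in Z. Already a fixed point.
Sat(AF (error | start)) = {0, 1, 2, 3, 4, 6}
A[(start | error) U AF (error | start)]: least fixpoint, start Z0 = Sat(AF (error | start)) = {0, 1, 2, 3, 4, 6}, add states in Sat(start | error) with every successor in Z. Already a fixed point.
Sat(A[(start | error) U AF (error | start)]) = {0, 1, 2, 3, 4, 6}
Sat(AX A[(start | error) U AF (error | start)]) = {s : every successor in {0, 1, 2, 3, 4, 6}} = {0, 1, 2, 3, 6}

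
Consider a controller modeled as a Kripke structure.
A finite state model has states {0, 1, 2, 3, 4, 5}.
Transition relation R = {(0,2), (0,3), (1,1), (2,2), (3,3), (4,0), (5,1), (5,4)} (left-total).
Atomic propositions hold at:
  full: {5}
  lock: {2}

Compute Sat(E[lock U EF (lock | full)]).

{0, 2, 4, 5}

Sat(lock | full) = {2, 5}
EF (lock | full): least fixpoint, start Z0 = {2, 5}, add states with some successor in Z. Z1 = {0, 2, 5}; Z2 = {0, 2, 4, 5}; fixed.
Sat(EF (lock | full)) = {0, 2, 4, 5}
E[lock U EF (lock | full)]: least fixpoint, start Z0 = Sat(EF (lock | full)) = {0, 2, 4, 5}, add states in Sat(lock) with some successor in Z. Already a fixed point.
Sat(E[lock U EF (lock | full)]) = {0, 2, 4, 5}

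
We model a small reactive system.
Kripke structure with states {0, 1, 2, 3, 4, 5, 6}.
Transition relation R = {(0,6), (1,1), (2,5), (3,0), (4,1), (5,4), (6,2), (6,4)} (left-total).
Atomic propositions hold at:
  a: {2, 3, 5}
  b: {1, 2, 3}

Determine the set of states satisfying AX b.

{1, 4}

Sat(AX b) = {s : every successor in {1, 2, 3}} = {1, 4}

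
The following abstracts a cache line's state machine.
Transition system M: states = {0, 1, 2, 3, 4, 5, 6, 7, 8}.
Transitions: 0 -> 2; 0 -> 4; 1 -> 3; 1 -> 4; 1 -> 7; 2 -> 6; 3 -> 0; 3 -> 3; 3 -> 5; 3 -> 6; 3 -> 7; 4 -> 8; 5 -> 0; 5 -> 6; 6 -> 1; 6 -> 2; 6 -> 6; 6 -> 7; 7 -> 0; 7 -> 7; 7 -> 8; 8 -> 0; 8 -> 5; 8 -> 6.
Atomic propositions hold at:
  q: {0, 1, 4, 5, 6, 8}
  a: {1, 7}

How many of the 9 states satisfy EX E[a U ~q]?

Sat(~q) = {2, 3, 7}
E[a U ~q]: least fixpoint, start Z0 = Sat(~q) = {2, 3, 7}, add states in Sat(a) with some successor in Z. Z1 = {1, 2, 3, 7}; fixed.
Sat(E[a U ~q]) = {1, 2, 3, 7}
Sat(EX E[a U ~q]) = {s : some successor in {1, 2, 3, 7}} = {0, 1, 3, 6, 7}
|Sat(EX E[a U ~q])| = |{0, 1, 3, 6, 7}| = 5.

5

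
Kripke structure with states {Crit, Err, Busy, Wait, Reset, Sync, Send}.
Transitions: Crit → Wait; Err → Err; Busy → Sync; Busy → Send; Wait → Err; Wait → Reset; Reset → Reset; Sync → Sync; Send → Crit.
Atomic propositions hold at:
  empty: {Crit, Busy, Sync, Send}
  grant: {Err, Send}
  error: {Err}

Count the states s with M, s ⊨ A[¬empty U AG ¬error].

2

Sat(¬empty) = {Err, Wait, Reset}
Sat(¬error) = {Crit, Busy, Wait, Reset, Sync, Send}
AG ¬error: greatest fixpoint, start Z0 = {Crit, Busy, Wait, Reset, Sync, Send}, keep only states in Sat with every successor in Z. Z1 = {Crit, Busy, Reset, Sync, Send}; Z2 = {Busy, Reset, Sync, Send}; Z3 = {Busy, Reset, Sync}; Z4 = {Reset, Sync}; fixed.
Sat(AG ¬error) = {Reset, Sync}
A[¬empty U AG ¬error]: least fixpoint, start Z0 = Sat(AG ¬error) = {Reset, Sync}, add states in Sat(¬empty) with every successor in Z. Already a fixed point.
Sat(A[¬empty U AG ¬error]) = {Reset, Sync}
|Sat(A[¬empty U AG ¬error])| = |{Reset, Sync}| = 2.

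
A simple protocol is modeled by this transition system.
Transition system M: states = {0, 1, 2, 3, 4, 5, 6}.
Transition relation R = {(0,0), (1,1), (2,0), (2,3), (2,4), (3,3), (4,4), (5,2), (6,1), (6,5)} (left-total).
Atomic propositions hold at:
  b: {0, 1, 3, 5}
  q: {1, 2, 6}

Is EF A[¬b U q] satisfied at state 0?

No

Sat(¬b) = {2, 4, 6}
A[¬b U q]: least fixpoint, start Z0 = Sat(q) = {1, 2, 6}, add states in Sat(¬b) with every successor in Z. Already a fixed point.
Sat(A[¬b U q]) = {1, 2, 6}
EF A[¬b U q]: least fixpoint, start Z0 = {1, 2, 6}, add states with some successor in Z. Z1 = {1, 2, 5, 6}; fixed.
Sat(EF A[¬b U q]) = {1, 2, 5, 6}
0 ∉ Sat(EF A[¬b U q]) = {1, 2, 5, 6}, so the formula does not hold at 0.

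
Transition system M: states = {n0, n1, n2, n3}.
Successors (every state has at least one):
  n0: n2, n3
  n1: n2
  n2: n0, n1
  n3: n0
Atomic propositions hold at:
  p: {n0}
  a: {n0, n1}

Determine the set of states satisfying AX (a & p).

{n3}

Sat(a & p) = {n0}
Sat(AX (a & p)) = {s : every successor in {n0}} = {n3}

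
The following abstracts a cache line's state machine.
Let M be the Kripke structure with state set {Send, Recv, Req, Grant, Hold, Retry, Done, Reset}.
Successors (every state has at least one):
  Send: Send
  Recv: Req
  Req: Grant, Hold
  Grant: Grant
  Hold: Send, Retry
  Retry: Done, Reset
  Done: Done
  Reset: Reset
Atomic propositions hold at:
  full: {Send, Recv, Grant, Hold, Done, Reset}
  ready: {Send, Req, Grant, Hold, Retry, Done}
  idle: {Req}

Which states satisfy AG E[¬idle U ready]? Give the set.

Sat(¬idle) = {Send, Recv, Grant, Hold, Retry, Done, Reset}
E[¬idle U ready]: least fixpoint, start Z0 = Sat(ready) = {Send, Req, Grant, Hold, Retry, Done}, add states in Sat(¬idle) with some successor in Z. Z1 = {Send, Recv, Req, Grant, Hold, Retry, Done}; fixed.
Sat(E[¬idle U ready]) = {Send, Recv, Req, Grant, Hold, Retry, Done}
AG E[¬idle U ready]: greatest fixpoint, start Z0 = {Send, Recv, Req, Grant, Hold, Retry, Done}, keep only states in Sat with every successor in Z. Z1 = {Send, Recv, Req, Grant, Hold, Done}; Z2 = {Send, Recv, Req, Grant, Done}; Z3 = {Send, Recv, Grant, Done}; Z4 = {Send, Grant, Done}; fixed.
Sat(AG E[¬idle U ready]) = {Send, Grant, Done}

{Send, Grant, Done}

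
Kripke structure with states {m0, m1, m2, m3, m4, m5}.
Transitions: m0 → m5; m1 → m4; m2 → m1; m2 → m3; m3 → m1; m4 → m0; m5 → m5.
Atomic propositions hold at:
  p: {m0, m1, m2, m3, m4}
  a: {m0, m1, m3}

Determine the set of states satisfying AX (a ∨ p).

Sat(a ∨ p) = {m0, m1, m2, m3, m4}
Sat(AX (a ∨ p)) = {s : every successor in {m0, m1, m2, m3, m4}} = {m1, m2, m3, m4}

{m1, m2, m3, m4}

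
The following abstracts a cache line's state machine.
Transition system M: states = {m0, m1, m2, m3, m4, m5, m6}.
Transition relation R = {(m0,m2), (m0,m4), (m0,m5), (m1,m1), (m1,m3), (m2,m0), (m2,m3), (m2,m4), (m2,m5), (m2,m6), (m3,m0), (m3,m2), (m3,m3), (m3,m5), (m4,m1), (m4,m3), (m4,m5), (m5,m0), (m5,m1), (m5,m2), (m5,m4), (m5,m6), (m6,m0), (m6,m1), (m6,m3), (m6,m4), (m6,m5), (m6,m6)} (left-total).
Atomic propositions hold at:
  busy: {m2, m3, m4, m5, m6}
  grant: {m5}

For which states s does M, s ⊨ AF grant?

AF grant: least fixpoint, start Z0 = {m5}, add states with every successor in Z. Already a fixed point.
Sat(AF grant) = {m5}

{m5}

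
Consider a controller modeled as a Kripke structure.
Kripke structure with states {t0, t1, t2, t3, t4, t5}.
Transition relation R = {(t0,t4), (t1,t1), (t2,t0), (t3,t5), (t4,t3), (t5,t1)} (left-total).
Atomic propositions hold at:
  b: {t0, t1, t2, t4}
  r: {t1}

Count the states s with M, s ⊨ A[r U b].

A[r U b]: least fixpoint, start Z0 = Sat(b) = {t0, t1, t2, t4}, add states in Sat(r) with every successor in Z. Already a fixed point.
Sat(A[r U b]) = {t0, t1, t2, t4}
|Sat(A[r U b])| = |{t0, t1, t2, t4}| = 4.

4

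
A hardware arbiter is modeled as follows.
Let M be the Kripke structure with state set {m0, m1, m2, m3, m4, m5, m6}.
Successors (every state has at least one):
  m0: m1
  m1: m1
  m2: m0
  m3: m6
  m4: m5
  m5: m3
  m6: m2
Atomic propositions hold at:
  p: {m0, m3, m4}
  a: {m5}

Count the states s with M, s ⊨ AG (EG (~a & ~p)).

1

Sat(~a) = {m0, m1, m2, m3, m4, m6}
Sat(~p) = {m1, m2, m5, m6}
Sat(~a & ~p) = {m1, m2, m6}
EG (~a & ~p): greatest fixpoint, start Z0 = {m1, m2, m6}, keep only states in Sat with some successor in Z. Z1 = {m1, m6}; Z2 = {m1}; fixed.
Sat(EG (~a & ~p)) = {m1}
AG (EG (~a & ~p)): greatest fixpoint, start Z0 = {m1}, keep only states in Sat with every successor in Z. Already a fixed point.
Sat(AG (EG (~a & ~p))) = {m1}
|Sat(AG (EG (~a & ~p)))| = |{m1}| = 1.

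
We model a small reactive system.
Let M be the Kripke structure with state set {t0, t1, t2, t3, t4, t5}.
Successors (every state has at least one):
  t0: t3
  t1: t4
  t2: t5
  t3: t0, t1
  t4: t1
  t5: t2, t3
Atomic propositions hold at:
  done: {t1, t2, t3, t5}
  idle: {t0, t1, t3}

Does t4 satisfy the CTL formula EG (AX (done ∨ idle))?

No

Sat(done ∨ idle) = {t0, t1, t2, t3, t5}
Sat(AX (done ∨ idle)) = {s : every successor in {t0, t1, t2, t3, t5}} = {t0, t2, t3, t4, t5}
EG (AX (done ∨ idle)): greatest fixpoint, start Z0 = {t0, t2, t3, t4, t5}, keep only states in Sat with some successor in Z. Z1 = {t0, t2, t3, t5}; fixed.
Sat(EG (AX (done ∨ idle))) = {t0, t2, t3, t5}
t4 ∉ Sat(EG (AX (done ∨ idle))) = {t0, t2, t3, t5}, so the formula does not hold at t4.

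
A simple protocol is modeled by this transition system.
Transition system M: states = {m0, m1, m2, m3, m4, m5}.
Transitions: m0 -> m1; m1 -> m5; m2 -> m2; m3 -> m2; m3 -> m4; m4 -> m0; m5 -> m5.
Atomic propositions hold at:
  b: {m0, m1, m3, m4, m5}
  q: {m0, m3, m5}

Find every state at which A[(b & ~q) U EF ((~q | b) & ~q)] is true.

Sat(~q) = {m1, m2, m4}
Sat(b & ~q) = {m1, m4}
Sat(~q | b) = {m0, m1, m2, m3, m4, m5}
Sat((~q | b) & ~q) = {m1, m2, m4}
EF ((~q | b) & ~q): least fixpoint, start Z0 = {m1, m2, m4}, add states with some successor in Z. Z1 = {m0, m1, m2, m3, m4}; fixed.
Sat(EF ((~q | b) & ~q)) = {m0, m1, m2, m3, m4}
A[(b & ~q) U EF ((~q | b) & ~q)]: least fixpoint, start Z0 = Sat(EF ((~q | b) & ~q)) = {m0, m1, m2, m3, m4}, add states in Sat(b & ~q) with every successor in Z. Already a fixed point.
Sat(A[(b & ~q) U EF ((~q | b) & ~q)]) = {m0, m1, m2, m3, m4}

{m0, m1, m2, m3, m4}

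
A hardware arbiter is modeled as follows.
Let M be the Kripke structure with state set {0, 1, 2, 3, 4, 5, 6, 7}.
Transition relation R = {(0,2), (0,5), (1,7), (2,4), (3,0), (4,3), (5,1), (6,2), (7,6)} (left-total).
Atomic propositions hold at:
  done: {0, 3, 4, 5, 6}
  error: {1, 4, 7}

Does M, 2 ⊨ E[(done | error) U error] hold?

Sat(done | error) = {0, 1, 3, 4, 5, 6, 7}
E[(done | error) U error]: least fixpoint, start Z0 = Sat(error) = {1, 4, 7}, add states in Sat(done | error) with some successor in Z. Z1 = {1, 4, 5, 7}; Z2 = {0, 1, 4, 5, 7}; Z3 = {0, 1, 3, 4, 5, 7}; fixed.
Sat(E[(done | error) U error]) = {0, 1, 3, 4, 5, 7}
2 ∉ Sat(E[(done | error) U error]) = {0, 1, 3, 4, 5, 7}, so the formula does not hold at 2.

No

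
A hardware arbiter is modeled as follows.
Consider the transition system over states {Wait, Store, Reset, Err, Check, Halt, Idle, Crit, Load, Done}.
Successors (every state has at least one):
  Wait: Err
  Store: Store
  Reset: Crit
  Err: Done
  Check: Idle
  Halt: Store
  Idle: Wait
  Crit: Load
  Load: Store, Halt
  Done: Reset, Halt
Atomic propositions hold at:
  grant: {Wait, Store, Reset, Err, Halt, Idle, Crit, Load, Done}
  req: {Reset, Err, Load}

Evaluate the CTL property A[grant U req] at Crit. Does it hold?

A[grant U req]: least fixpoint, start Z0 = Sat(req) = {Reset, Err, Load}, add states in Sat(grant) with every successor in Z. Z1 = {Wait, Reset, Err, Crit, Load}; Z2 = {Wait, Reset, Err, Idle, Crit, Load}; fixed.
Sat(A[grant U req]) = {Wait, Reset, Err, Idle, Crit, Load}
Crit ∈ Sat(A[grant U req]) = {Wait, Reset, Err, Idle, Crit, Load}, so the formula holds at Crit.

Yes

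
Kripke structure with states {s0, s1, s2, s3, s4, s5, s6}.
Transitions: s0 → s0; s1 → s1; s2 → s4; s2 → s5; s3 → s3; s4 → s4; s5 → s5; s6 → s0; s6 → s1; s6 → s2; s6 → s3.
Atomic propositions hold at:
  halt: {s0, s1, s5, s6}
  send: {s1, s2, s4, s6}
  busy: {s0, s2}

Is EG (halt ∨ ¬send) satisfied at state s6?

Yes

Sat(¬send) = {s0, s3, s5}
Sat(halt ∨ ¬send) = {s0, s1, s3, s5, s6}
EG (halt ∨ ¬send): greatest fixpoint, start Z0 = {s0, s1, s3, s5, s6}, keep only states in Sat with some successor in Z. Already a fixed point.
Sat(EG (halt ∨ ¬send)) = {s0, s1, s3, s5, s6}
s6 ∈ Sat(EG (halt ∨ ¬send)) = {s0, s1, s3, s5, s6}, so the formula holds at s6.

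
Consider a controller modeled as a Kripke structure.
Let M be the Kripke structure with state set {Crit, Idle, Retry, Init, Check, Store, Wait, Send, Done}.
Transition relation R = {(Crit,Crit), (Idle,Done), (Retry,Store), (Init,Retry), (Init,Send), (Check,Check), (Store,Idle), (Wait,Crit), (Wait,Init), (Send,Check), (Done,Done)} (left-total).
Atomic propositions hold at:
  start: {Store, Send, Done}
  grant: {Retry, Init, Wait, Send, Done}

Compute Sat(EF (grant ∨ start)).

Sat(grant ∨ start) = {Retry, Init, Store, Wait, Send, Done}
EF (grant ∨ start): least fixpoint, start Z0 = {Retry, Init, Store, Wait, Send, Done}, add states with some successor in Z. Z1 = {Idle, Retry, Init, Store, Wait, Send, Done}; fixed.
Sat(EF (grant ∨ start)) = {Idle, Retry, Init, Store, Wait, Send, Done}

{Idle, Retry, Init, Store, Wait, Send, Done}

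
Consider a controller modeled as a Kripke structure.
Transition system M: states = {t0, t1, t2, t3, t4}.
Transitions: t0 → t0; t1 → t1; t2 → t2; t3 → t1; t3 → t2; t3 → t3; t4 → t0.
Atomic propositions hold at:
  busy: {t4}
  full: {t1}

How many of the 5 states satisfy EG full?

EG full: greatest fixpoint, start Z0 = {t1}, keep only states in Sat with some successor in Z. Already a fixed point.
Sat(EG full) = {t1}
|Sat(EG full)| = |{t1}| = 1.

1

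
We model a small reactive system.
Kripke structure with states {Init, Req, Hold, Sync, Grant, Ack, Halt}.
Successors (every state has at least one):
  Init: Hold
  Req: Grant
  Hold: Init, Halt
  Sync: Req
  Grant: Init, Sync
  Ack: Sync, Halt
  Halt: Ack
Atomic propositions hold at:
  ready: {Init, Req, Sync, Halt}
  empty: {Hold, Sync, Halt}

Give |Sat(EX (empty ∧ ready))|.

Sat(empty ∧ ready) = {Sync, Halt}
Sat(EX (empty ∧ ready)) = {s : some successor in {Sync, Halt}} = {Hold, Grant, Ack}
|Sat(EX (empty ∧ ready))| = |{Hold, Grant, Ack}| = 3.

3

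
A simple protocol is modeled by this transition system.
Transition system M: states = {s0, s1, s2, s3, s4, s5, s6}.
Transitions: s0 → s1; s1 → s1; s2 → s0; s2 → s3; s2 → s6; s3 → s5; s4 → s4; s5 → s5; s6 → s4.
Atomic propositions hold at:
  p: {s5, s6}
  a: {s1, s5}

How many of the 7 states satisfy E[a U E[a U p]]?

E[a U p]: least fixpoint, start Z0 = Sat(p) = {s5, s6}, add states in Sat(a) with some successor in Z. Already a fixed point.
Sat(E[a U p]) = {s5, s6}
E[a U E[a U p]]: least fixpoint, start Z0 = Sat(E[a U p]) = {s5, s6}, add states in Sat(a) with some successor in Z. Already a fixed point.
Sat(E[a U E[a U p]]) = {s5, s6}
|Sat(E[a U E[a U p]])| = |{s5, s6}| = 2.

2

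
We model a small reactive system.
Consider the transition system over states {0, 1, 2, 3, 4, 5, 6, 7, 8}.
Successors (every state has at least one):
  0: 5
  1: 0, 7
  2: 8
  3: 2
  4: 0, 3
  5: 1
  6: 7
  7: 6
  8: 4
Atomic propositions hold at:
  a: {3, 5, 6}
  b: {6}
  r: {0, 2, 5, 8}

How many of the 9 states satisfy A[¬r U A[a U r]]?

6

Sat(¬r) = {1, 3, 4, 6, 7}
A[a U r]: least fixpoint, start Z0 = Sat(r) = {0, 2, 5, 8}, add states in Sat(a) with every successor in Z. Z1 = {0, 2, 3, 5, 8}; fixed.
Sat(A[a U r]) = {0, 2, 3, 5, 8}
A[¬r U A[a U r]]: least fixpoint, start Z0 = Sat(A[a U r]) = {0, 2, 3, 5, 8}, add states in Sat(¬r) with every successor in Z. Z1 = {0, 2, 3, 4, 5, 8}; fixed.
Sat(A[¬r U A[a U r]]) = {0, 2, 3, 4, 5, 8}
|Sat(A[¬r U A[a U r]])| = |{0, 2, 3, 4, 5, 8}| = 6.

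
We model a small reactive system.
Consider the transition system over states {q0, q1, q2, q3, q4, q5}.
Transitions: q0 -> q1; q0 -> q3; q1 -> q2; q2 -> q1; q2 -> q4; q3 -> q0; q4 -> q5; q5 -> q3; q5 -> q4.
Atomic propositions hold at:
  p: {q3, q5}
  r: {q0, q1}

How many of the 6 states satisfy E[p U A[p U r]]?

A[p U r]: least fixpoint, start Z0 = Sat(r) = {q0, q1}, add states in Sat(p) with every successor in Z. Z1 = {q0, q1, q3}; fixed.
Sat(A[p U r]) = {q0, q1, q3}
E[p U A[p U r]]: least fixpoint, start Z0 = Sat(A[p U r]) = {q0, q1, q3}, add states in Sat(p) with some successor in Z. Z1 = {q0, q1, q3, q5}; fixed.
Sat(E[p U A[p U r]]) = {q0, q1, q3, q5}
|Sat(E[p U A[p U r]])| = |{q0, q1, q3, q5}| = 4.

4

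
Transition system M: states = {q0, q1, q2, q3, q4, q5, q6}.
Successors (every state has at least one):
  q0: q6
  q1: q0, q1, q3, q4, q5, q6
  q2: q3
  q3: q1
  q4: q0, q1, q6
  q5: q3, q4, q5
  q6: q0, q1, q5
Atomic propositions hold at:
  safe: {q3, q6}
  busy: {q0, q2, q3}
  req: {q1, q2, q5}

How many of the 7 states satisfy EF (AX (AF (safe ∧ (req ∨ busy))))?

1

Sat(req ∨ busy) = {q0, q1, q2, q3, q5}
Sat(safe ∧ (req ∨ busy)) = {q3}
AF (safe ∧ (req ∨ busy)): least fixpoint, start Z0 = {q3}, add states with every successor in Z. Z1 = {q2, q3}; fixed.
Sat(AF (safe ∧ (req ∨ busy))) = {q2, q3}
Sat(AX (AF (safe ∧ (req ∨ busy)))) = {s : every successor in {q2, q3}} = {q2}
EF (AX (AF (safe ∧ (req ∨ busy)))): least fixpoint, start Z0 = {q2}, add states with some successor in Z. Already a fixed point.
Sat(EF (AX (AF (safe ∧ (req ∨ busy))))) = {q2}
|Sat(EF (AX (AF (safe ∧ (req ∨ busy)))))| = |{q2}| = 1.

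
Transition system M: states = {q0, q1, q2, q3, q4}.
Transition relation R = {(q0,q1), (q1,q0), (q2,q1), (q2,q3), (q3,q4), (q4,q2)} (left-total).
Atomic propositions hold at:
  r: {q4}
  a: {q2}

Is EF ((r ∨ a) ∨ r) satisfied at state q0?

No

Sat(r ∨ a) = {q2, q4}
Sat((r ∨ a) ∨ r) = {q2, q4}
EF ((r ∨ a) ∨ r): least fixpoint, start Z0 = {q2, q4}, add states with some successor in Z. Z1 = {q2, q3, q4}; fixed.
Sat(EF ((r ∨ a) ∨ r)) = {q2, q3, q4}
q0 ∉ Sat(EF ((r ∨ a) ∨ r)) = {q2, q3, q4}, so the formula does not hold at q0.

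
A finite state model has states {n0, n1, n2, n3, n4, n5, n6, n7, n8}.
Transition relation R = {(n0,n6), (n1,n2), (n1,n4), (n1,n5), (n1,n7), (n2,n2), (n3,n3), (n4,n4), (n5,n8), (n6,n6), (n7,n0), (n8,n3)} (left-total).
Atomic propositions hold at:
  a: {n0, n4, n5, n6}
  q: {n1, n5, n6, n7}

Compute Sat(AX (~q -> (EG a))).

Sat(~q) = {n0, n2, n3, n4, n8}
EG a: greatest fixpoint, start Z0 = {n0, n4, n5, n6}, keep only states in Sat with some successor in Z. Z1 = {n0, n4, n6}; fixed.
Sat(EG a) = {n0, n4, n6}
Sat(~q -> (EG a)) = {n0, n1, n4, n5, n6, n7}
Sat(AX (~q -> (EG a))) = {s : every successor in {n0, n1, n4, n5, n6, n7}} = {n0, n4, n6, n7}

{n0, n4, n6, n7}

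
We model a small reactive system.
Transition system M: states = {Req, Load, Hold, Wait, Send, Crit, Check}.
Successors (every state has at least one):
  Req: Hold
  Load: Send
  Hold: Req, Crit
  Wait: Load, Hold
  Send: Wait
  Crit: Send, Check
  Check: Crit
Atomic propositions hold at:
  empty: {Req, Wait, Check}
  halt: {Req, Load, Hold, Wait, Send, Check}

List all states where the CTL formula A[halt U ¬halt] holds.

Sat(¬halt) = {Crit}
A[halt U ¬halt]: least fixpoint, start Z0 = Sat(¬halt) = {Crit}, add states in Sat(halt) with every successor in Z. Z1 = {Crit, Check}; fixed.
Sat(A[halt U ¬halt]) = {Crit, Check}

{Crit, Check}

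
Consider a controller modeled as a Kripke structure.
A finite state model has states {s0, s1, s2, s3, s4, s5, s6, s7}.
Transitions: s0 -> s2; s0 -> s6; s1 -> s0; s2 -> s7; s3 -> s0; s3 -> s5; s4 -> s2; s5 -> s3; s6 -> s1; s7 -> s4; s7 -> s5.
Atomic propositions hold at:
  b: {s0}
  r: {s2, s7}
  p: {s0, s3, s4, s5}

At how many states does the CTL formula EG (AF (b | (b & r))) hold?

3

Sat(b & r) = ∅
Sat(b | (b & r)) = {s0}
AF (b | (b & r)): least fixpoint, start Z0 = {s0}, add states with every successor in Z. Z1 = {s0, s1}; Z2 = {s0, s1, s6}; fixed.
Sat(AF (b | (b & r))) = {s0, s1, s6}
EG (AF (b | (b & r))): greatest fixpoint, start Z0 = {s0, s1, s6}, keep only states in Sat with some successor in Z. Already a fixed point.
Sat(EG (AF (b | (b & r)))) = {s0, s1, s6}
|Sat(EG (AF (b | (b & r))))| = |{s0, s1, s6}| = 3.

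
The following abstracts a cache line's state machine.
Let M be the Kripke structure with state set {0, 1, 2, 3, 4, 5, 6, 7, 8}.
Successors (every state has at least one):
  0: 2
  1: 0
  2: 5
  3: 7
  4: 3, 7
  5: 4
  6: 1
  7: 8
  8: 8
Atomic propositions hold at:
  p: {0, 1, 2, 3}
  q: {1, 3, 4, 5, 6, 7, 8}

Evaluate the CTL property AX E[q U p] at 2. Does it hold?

E[q U p]: least fixpoint, start Z0 = Sat(p) = {0, 1, 2, 3}, add states in Sat(q) with some successor in Z. Z1 = {0, 1, 2, 3, 4, 6}; Z2 = {0, 1, 2, 3, 4, 5, 6}; fixed.
Sat(E[q U p]) = {0, 1, 2, 3, 4, 5, 6}
Sat(AX E[q U p]) = {s : every successor in {0, 1, 2, 3, 4, 5, 6}} = {0, 1, 2, 5, 6}
2 ∈ Sat(AX E[q U p]) = {0, 1, 2, 5, 6}, so the formula holds at 2.

Yes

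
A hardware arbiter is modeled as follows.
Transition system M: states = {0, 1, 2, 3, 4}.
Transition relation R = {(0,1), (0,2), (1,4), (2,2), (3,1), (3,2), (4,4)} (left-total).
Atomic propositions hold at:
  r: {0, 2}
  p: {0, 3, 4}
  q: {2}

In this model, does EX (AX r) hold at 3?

Yes

Sat(AX r) = {s : every successor in {0, 2}} = {2}
Sat(EX (AX r)) = {s : some successor in {2}} = {0, 2, 3}
3 ∈ Sat(EX (AX r)) = {0, 2, 3}, so the formula holds at 3.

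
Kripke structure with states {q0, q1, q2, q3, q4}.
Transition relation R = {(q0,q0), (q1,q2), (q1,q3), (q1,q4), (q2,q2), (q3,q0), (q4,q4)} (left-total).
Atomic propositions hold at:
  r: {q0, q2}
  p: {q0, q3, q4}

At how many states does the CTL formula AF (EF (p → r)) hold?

4

Sat(p → r) = {q0, q1, q2}
EF (p → r): least fixpoint, start Z0 = {q0, q1, q2}, add states with some successor in Z. Z1 = {q0, q1, q2, q3}; fixed.
Sat(EF (p → r)) = {q0, q1, q2, q3}
AF (EF (p → r)): least fixpoint, start Z0 = {q0, q1, q2, q3}, add states with every successor in Z. Already a fixed point.
Sat(AF (EF (p → r))) = {q0, q1, q2, q3}
|Sat(AF (EF (p → r)))| = |{q0, q1, q2, q3}| = 4.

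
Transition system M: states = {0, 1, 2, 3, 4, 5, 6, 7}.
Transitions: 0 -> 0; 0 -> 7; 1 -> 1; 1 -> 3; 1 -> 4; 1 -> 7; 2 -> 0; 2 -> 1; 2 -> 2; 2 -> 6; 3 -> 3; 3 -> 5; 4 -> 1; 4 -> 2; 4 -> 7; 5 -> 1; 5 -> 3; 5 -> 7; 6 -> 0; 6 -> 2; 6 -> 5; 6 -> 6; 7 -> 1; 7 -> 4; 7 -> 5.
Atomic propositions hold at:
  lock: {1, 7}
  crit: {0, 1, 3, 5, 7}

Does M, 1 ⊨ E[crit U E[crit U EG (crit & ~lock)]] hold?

Yes

Sat(~lock) = {0, 2, 3, 4, 5, 6}
Sat(crit & ~lock) = {0, 3, 5}
EG (crit & ~lock): greatest fixpoint, start Z0 = {0, 3, 5}, keep only states in Sat with some successor in Z. Already a fixed point.
Sat(EG (crit & ~lock)) = {0, 3, 5}
E[crit U EG (crit & ~lock)]: least fixpoint, start Z0 = Sat(EG (crit & ~lock)) = {0, 3, 5}, add states in Sat(crit) with some successor in Z. Z1 = {0, 1, 3, 5, 7}; fixed.
Sat(E[crit U EG (crit & ~lock)]) = {0, 1, 3, 5, 7}
E[crit U E[crit U EG (crit & ~lock)]]: least fixpoint, start Z0 = Sat(E[crit U EG (crit & ~lock)]) = {0, 1, 3, 5, 7}, add states in Sat(crit) with some successor in Z. Already a fixed point.
Sat(E[crit U E[crit U EG (crit & ~lock)]]) = {0, 1, 3, 5, 7}
1 ∈ Sat(E[crit U E[crit U EG (crit & ~lock)]]) = {0, 1, 3, 5, 7}, so the formula holds at 1.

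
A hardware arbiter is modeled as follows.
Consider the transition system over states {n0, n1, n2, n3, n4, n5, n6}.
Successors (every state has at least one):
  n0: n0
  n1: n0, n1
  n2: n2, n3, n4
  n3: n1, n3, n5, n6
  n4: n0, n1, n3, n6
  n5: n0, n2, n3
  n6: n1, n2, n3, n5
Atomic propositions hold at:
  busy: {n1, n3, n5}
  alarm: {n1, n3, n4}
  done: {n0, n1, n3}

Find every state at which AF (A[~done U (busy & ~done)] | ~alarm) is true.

Sat(~done) = {n2, n4, n5, n6}
Sat(busy & ~done) = {n5}
A[~done U (busy & ~done)]: least fixpoint, start Z0 = Sat((busy & ~done)) = {n5}, add states in Sat(~done) with every successor in Z. Already a fixed point.
Sat(A[~done U (busy & ~done)]) = {n5}
Sat(~alarm) = {n0, n2, n5, n6}
Sat(A[~done U (busy & ~done)] | ~alarm) = {n0, n2, n5, n6}
AF (A[~done U (busy & ~done)] | ~alarm): least fixpoint, start Z0 = {n0, n2, n5, n6}, add states with every successor in Z. Already a fixed point.
Sat(AF (A[~done U (busy & ~done)] | ~alarm)) = {n0, n2, n5, n6}

{n0, n2, n5, n6}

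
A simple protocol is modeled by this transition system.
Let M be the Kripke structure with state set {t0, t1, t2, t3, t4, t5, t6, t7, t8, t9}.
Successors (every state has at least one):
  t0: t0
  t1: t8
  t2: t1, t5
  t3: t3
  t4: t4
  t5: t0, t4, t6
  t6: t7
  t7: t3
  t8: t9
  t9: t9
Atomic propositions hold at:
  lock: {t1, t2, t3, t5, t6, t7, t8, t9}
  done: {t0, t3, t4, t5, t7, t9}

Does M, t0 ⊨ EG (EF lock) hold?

No

EF lock: least fixpoint, start Z0 = {t1, t2, t3, t5, t6, t7, t8, t9}, add states with some successor in Z. Already a fixed point.
Sat(EF lock) = {t1, t2, t3, t5, t6, t7, t8, t9}
EG (EF lock): greatest fixpoint, start Z0 = {t1, t2, t3, t5, t6, t7, t8, t9}, keep only states in Sat with some successor in Z. Already a fixed point.
Sat(EG (EF lock)) = {t1, t2, t3, t5, t6, t7, t8, t9}
t0 ∉ Sat(EG (EF lock)) = {t1, t2, t3, t5, t6, t7, t8, t9}, so the formula does not hold at t0.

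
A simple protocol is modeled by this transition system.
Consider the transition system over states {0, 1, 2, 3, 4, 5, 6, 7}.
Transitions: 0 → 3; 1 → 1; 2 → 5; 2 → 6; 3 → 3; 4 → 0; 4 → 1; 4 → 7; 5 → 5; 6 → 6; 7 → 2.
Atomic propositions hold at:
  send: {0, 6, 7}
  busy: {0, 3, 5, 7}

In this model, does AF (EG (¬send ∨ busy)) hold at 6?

No

Sat(¬send) = {1, 2, 3, 4, 5}
Sat(¬send ∨ busy) = {0, 1, 2, 3, 4, 5, 7}
EG (¬send ∨ busy): greatest fixpoint, start Z0 = {0, 1, 2, 3, 4, 5, 7}, keep only states in Sat with some successor in Z. Already a fixed point.
Sat(EG (¬send ∨ busy)) = {0, 1, 2, 3, 4, 5, 7}
AF (EG (¬send ∨ busy)): least fixpoint, start Z0 = {0, 1, 2, 3, 4, 5, 7}, add states with every successor in Z. Already a fixed point.
Sat(AF (EG (¬send ∨ busy))) = {0, 1, 2, 3, 4, 5, 7}
6 ∉ Sat(AF (EG (¬send ∨ busy))) = {0, 1, 2, 3, 4, 5, 7}, so the formula does not hold at 6.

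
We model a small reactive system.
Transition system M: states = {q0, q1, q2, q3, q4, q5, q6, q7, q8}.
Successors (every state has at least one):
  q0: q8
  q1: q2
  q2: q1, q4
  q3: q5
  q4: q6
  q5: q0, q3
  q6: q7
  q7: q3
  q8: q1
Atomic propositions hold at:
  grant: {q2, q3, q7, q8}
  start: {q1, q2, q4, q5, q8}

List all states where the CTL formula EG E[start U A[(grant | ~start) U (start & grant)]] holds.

Sat(~start) = {q0, q3, q6, q7}
Sat(grant | ~start) = {q0, q2, q3, q6, q7, q8}
Sat(start & grant) = {q2, q8}
A[(grant | ~start) U (start & grant)]: least fixpoint, start Z0 = Sat((start & grant)) = {q2, q8}, add states in Sat(grant | ~start) with every successor in Z. Z1 = {q0, q2, q8}; fixed.
Sat(A[(grant | ~start) U (start & grant)]) = {q0, q2, q8}
E[start U A[(grant | ~start) U (start & grant)]]: least fixpoint, start Z0 = Sat(A[(grant | ~start) U (start & grant)]) = {q0, q2, q8}, add states in Sat(start) with some successor in Z. Z1 = {q0, q1, q2, q5, q8}; fixed.
Sat(E[start U A[(grant | ~start) U (start & grant)]]) = {q0, q1, q2, q5, q8}
EG E[start U A[(grant | ~start) U (start & grant)]]: greatest fixpoint, start Z0 = {q0, q1, q2, q5, q8}, keep only states in Sat with some successor in Z. Already a fixed point.
Sat(EG E[start U A[(grant | ~start) U (start & grant)]]) = {q0, q1, q2, q5, q8}

{q0, q1, q2, q5, q8}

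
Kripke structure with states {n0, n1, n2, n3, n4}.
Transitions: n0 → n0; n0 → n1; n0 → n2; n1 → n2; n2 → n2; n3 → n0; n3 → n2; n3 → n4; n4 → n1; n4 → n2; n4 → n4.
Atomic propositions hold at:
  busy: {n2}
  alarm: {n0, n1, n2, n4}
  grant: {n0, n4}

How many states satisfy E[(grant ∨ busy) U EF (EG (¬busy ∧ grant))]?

Sat(grant ∨ busy) = {n0, n2, n4}
Sat(¬busy) = {n0, n1, n3, n4}
Sat(¬busy ∧ grant) = {n0, n4}
EG (¬busy ∧ grant): greatest fixpoint, start Z0 = {n0, n4}, keep only states in Sat with some successor in Z. Already a fixed point.
Sat(EG (¬busy ∧ grant)) = {n0, n4}
EF (EG (¬busy ∧ grant)): least fixpoint, start Z0 = {n0, n4}, add states with some successor in Z. Z1 = {n0, n3, n4}; fixed.
Sat(EF (EG (¬busy ∧ grant))) = {n0, n3, n4}
E[(grant ∨ busy) U EF (EG (¬busy ∧ grant))]: least fixpoint, start Z0 = Sat(EF (EG (¬busy ∧ grant))) = {n0, n3, n4}, add states in Sat(grant ∨ busy) with some successor in Z. Already a fixed point.
Sat(E[(grant ∨ busy) U EF (EG (¬busy ∧ grant))]) = {n0, n3, n4}
|Sat(E[(grant ∨ busy) U EF (EG (¬busy ∧ grant))])| = |{n0, n3, n4}| = 3.

3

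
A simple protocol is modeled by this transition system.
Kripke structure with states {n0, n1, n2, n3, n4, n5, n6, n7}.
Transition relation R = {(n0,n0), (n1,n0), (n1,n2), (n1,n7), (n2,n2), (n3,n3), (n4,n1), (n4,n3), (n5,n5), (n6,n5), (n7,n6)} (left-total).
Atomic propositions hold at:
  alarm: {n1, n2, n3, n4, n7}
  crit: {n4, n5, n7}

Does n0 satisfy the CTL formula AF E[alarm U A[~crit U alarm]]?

Sat(~crit) = {n0, n1, n2, n3, n6}
A[~crit U alarm]: least fixpoint, start Z0 = Sat(alarm) = {n1, n2, n3, n4, n7}, add states in Sat(~crit) with every successor in Z. Already a fixed point.
Sat(A[~crit U alarm]) = {n1, n2, n3, n4, n7}
E[alarm U A[~crit U alarm]]: least fixpoint, start Z0 = Sat(A[~crit U alarm]) = {n1, n2, n3, n4, n7}, add states in Sat(alarm) with some successor in Z. Already a fixed point.
Sat(E[alarm U A[~crit U alarm]]) = {n1, n2, n3, n4, n7}
AF E[alarm U A[~crit U alarm]]: least fixpoint, start Z0 = {n1, n2, n3, n4, n7}, add states with every successor in Z. Already a fixed point.
Sat(AF E[alarm U A[~crit U alarm]]) = {n1, n2, n3, n4, n7}
n0 ∉ Sat(AF E[alarm U A[~crit U alarm]]) = {n1, n2, n3, n4, n7}, so the formula does not hold at n0.

No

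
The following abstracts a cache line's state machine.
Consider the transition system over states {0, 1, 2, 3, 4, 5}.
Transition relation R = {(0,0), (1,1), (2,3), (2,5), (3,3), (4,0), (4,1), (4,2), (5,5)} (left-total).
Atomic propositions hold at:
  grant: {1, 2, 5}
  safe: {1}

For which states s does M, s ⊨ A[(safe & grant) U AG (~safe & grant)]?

Sat(safe & grant) = {1}
Sat(~safe) = {0, 2, 3, 4, 5}
Sat(~safe & grant) = {2, 5}
AG (~safe & grant): greatest fixpoint, start Z0 = {2, 5}, keep only states in Sat with every successor in Z. Z1 = {5}; fixed.
Sat(AG (~safe & grant)) = {5}
A[(safe & grant) U AG (~safe & grant)]: least fixpoint, start Z0 = Sat(AG (~safe & grant)) = {5}, add states in Sat(safe & grant) with every successor in Z. Already a fixed point.
Sat(A[(safe & grant) U AG (~safe & grant)]) = {5}

{5}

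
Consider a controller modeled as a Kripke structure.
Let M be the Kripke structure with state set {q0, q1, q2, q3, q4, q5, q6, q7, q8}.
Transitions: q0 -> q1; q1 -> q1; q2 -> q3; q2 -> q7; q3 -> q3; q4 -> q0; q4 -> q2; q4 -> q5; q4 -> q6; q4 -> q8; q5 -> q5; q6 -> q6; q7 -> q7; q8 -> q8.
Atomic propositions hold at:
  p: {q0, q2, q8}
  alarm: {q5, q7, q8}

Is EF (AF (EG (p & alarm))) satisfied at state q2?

Sat(p & alarm) = {q8}
EG (p & alarm): greatest fixpoint, start Z0 = {q8}, keep only states in Sat with some successor in Z. Already a fixed point.
Sat(EG (p & alarm)) = {q8}
AF (EG (p & alarm)): least fixpoint, start Z0 = {q8}, add states with every successor in Z. Already a fixed point.
Sat(AF (EG (p & alarm))) = {q8}
EF (AF (EG (p & alarm))): least fixpoint, start Z0 = {q8}, add states with some successor in Z. Z1 = {q4, q8}; fixed.
Sat(EF (AF (EG (p & alarm)))) = {q4, q8}
q2 ∉ Sat(EF (AF (EG (p & alarm)))) = {q4, q8}, so the formula does not hold at q2.

No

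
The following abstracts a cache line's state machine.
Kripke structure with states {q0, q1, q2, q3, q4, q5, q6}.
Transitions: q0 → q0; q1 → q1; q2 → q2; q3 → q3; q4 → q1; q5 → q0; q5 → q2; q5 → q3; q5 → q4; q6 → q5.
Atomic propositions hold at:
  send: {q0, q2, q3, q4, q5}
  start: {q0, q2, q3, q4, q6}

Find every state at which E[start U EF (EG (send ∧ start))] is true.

{q0, q2, q3, q5, q6}

Sat(send ∧ start) = {q0, q2, q3, q4}
EG (send ∧ start): greatest fixpoint, start Z0 = {q0, q2, q3, q4}, keep only states in Sat with some successor in Z. Z1 = {q0, q2, q3}; fixed.
Sat(EG (send ∧ start)) = {q0, q2, q3}
EF (EG (send ∧ start)): least fixpoint, start Z0 = {q0, q2, q3}, add states with some successor in Z. Z1 = {q0, q2, q3, q5}; Z2 = {q0, q2, q3, q5, q6}; fixed.
Sat(EF (EG (send ∧ start))) = {q0, q2, q3, q5, q6}
E[start U EF (EG (send ∧ start))]: least fixpoint, start Z0 = Sat(EF (EG (send ∧ start))) = {q0, q2, q3, q5, q6}, add states in Sat(start) with some successor in Z. Already a fixed point.
Sat(E[start U EF (EG (send ∧ start))]) = {q0, q2, q3, q5, q6}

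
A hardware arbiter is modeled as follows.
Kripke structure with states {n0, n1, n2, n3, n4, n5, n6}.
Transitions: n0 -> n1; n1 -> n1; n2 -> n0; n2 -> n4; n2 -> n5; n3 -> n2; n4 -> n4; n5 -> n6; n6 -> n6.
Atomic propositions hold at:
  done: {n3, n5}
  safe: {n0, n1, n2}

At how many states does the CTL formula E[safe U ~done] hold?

Sat(~done) = {n0, n1, n2, n4, n6}
E[safe U ~done]: least fixpoint, start Z0 = Sat(~done) = {n0, n1, n2, n4, n6}, add states in Sat(safe) with some successor in Z. Already a fixed point.
Sat(E[safe U ~done]) = {n0, n1, n2, n4, n6}
|Sat(E[safe U ~done])| = |{n0, n1, n2, n4, n6}| = 5.

5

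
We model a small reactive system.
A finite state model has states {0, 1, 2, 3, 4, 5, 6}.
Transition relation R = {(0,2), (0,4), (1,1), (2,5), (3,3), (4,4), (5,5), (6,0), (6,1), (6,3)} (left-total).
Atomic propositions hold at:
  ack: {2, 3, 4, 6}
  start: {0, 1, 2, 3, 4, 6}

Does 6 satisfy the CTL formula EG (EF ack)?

EF ack: least fixpoint, start Z0 = {2, 3, 4, 6}, add states with some successor in Z. Z1 = {0, 2, 3, 4, 6}; fixed.
Sat(EF ack) = {0, 2, 3, 4, 6}
EG (EF ack): greatest fixpoint, start Z0 = {0, 2, 3, 4, 6}, keep only states in Sat with some successor in Z. Z1 = {0, 3, 4, 6}; fixed.
Sat(EG (EF ack)) = {0, 3, 4, 6}
6 ∈ Sat(EG (EF ack)) = {0, 3, 4, 6}, so the formula holds at 6.

Yes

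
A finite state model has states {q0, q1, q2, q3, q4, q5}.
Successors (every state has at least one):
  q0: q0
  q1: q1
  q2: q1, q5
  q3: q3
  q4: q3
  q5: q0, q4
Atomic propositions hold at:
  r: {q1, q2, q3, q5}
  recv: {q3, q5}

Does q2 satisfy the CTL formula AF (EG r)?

EG r: greatest fixpoint, start Z0 = {q1, q2, q3, q5}, keep only states in Sat with some successor in Z. Z1 = {q1, q2, q3}; fixed.
Sat(EG r) = {q1, q2, q3}
AF (EG r): least fixpoint, start Z0 = {q1, q2, q3}, add states with every successor in Z. Z1 = {q1, q2, q3, q4}; fixed.
Sat(AF (EG r)) = {q1, q2, q3, q4}
q2 ∈ Sat(AF (EG r)) = {q1, q2, q3, q4}, so the formula holds at q2.

Yes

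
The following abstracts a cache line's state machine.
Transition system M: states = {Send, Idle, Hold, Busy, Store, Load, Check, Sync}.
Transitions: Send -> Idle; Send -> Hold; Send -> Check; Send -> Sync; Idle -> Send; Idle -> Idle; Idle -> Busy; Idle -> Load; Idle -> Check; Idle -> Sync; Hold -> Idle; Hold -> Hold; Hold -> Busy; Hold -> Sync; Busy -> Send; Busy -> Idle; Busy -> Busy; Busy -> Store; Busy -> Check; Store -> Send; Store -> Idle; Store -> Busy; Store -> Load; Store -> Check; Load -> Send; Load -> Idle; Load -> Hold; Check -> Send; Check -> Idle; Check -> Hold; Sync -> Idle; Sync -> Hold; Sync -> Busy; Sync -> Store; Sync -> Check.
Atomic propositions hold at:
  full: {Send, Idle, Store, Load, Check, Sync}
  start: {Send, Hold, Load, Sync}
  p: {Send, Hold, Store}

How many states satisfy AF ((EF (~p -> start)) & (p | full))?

Sat(~p) = {Idle, Busy, Load, Check, Sync}
Sat(~p -> start) = {Send, Hold, Store, Load, Sync}
EF (~p -> start): least fixpoint, start Z0 = {Send, Hold, Store, Load, Sync}, add states with some successor in Z. Z1 = {Send, Idle, Hold, Busy, Store, Load, Check, Sync}; fixed.
Sat(EF (~p -> start)) = {Send, Idle, Hold, Busy, Store, Load, Check, Sync}
Sat(p | full) = {Send, Idle, Hold, Store, Load, Check, Sync}
Sat((EF (~p -> start)) & (p | full)) = {Send, Idle, Hold, Store, Load, Check, Sync}
AF ((EF (~p -> start)) & (p | full)): least fixpoint, start Z0 = {Send, Idle, Hold, Store, Load, Check, Sync}, add states with every successor in Z. Already a fixed point.
Sat(AF ((EF (~p -> start)) & (p | full))) = {Send, Idle, Hold, Store, Load, Check, Sync}
|Sat(AF ((EF (~p -> start)) & (p | full)))| = |{Send, Idle, Hold, Store, Load, Check, Sync}| = 7.

7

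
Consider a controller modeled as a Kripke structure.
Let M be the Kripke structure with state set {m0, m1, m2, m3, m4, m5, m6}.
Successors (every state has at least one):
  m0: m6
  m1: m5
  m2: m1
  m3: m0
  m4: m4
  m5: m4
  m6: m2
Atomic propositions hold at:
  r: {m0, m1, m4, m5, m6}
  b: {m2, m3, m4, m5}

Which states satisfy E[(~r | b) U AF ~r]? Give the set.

{m0, m2, m3, m6}

Sat(~r) = {m2, m3}
Sat(~r | b) = {m2, m3, m4, m5}
AF ~r: least fixpoint, start Z0 = {m2, m3}, add states with every successor in Z. Z1 = {m2, m3, m6}; Z2 = {m0, m2, m3, m6}; fixed.
Sat(AF ~r) = {m0, m2, m3, m6}
E[(~r | b) U AF ~r]: least fixpoint, start Z0 = Sat(AF ~r) = {m0, m2, m3, m6}, add states in Sat(~r | b) with some successor in Z. Already a fixed point.
Sat(E[(~r | b) U AF ~r]) = {m0, m2, m3, m6}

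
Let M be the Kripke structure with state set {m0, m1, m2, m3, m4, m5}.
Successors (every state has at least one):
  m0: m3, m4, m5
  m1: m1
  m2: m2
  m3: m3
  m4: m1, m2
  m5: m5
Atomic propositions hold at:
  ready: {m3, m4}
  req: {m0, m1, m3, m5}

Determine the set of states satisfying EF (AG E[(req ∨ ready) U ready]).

{m0, m3}

Sat(req ∨ ready) = {m0, m1, m3, m4, m5}
E[(req ∨ ready) U ready]: least fixpoint, start Z0 = Sat(ready) = {m3, m4}, add states in Sat(req ∨ ready) with some successor in Z. Z1 = {m0, m3, m4}; fixed.
Sat(E[(req ∨ ready) U ready]) = {m0, m3, m4}
AG E[(req ∨ ready) U ready]: greatest fixpoint, start Z0 = {m0, m3, m4}, keep only states in Sat with every successor in Z. Z1 = {m3}; fixed.
Sat(AG E[(req ∨ ready) U ready]) = {m3}
EF (AG E[(req ∨ ready) U ready]): least fixpoint, start Z0 = {m3}, add states with some successor in Z. Z1 = {m0, m3}; fixed.
Sat(EF (AG E[(req ∨ ready) U ready])) = {m0, m3}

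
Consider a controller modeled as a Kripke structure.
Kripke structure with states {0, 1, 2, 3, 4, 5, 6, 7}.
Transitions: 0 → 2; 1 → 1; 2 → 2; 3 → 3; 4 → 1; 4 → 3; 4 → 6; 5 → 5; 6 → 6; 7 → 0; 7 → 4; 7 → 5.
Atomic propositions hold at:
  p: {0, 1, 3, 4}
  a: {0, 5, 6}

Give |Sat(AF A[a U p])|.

4

A[a U p]: least fixpoint, start Z0 = Sat(p) = {0, 1, 3, 4}, add states in Sat(a) with every successor in Z. Already a fixed point.
Sat(A[a U p]) = {0, 1, 3, 4}
AF A[a U p]: least fixpoint, start Z0 = {0, 1, 3, 4}, add states with every successor in Z. Already a fixed point.
Sat(AF A[a U p]) = {0, 1, 3, 4}
|Sat(AF A[a U p])| = |{0, 1, 3, 4}| = 4.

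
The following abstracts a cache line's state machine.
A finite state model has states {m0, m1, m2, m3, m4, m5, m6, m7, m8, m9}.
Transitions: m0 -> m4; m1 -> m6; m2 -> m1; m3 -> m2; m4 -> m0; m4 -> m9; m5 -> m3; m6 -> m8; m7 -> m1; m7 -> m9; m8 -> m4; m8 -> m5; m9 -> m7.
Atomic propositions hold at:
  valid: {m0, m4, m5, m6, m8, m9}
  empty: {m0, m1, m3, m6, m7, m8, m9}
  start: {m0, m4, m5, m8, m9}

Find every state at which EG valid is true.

{m0, m4, m6, m8}

EG valid: greatest fixpoint, start Z0 = {m0, m4, m5, m6, m8, m9}, keep only states in Sat with some successor in Z. Z1 = {m0, m4, m6, m8}; fixed.
Sat(EG valid) = {m0, m4, m6, m8}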